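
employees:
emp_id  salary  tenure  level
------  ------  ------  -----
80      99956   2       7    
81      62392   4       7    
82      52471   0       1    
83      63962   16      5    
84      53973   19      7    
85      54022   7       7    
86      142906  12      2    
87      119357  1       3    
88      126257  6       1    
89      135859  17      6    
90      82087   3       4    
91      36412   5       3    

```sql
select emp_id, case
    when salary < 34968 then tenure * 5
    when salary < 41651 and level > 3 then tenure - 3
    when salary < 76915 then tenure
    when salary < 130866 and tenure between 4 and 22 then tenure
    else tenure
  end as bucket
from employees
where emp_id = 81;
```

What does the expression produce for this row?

emp_id = 81: salary=62392, tenure=4, level=7.
salary < 34968 → false
salary < 41651 and level > 3 → false
salary < 76915 → true → 4

4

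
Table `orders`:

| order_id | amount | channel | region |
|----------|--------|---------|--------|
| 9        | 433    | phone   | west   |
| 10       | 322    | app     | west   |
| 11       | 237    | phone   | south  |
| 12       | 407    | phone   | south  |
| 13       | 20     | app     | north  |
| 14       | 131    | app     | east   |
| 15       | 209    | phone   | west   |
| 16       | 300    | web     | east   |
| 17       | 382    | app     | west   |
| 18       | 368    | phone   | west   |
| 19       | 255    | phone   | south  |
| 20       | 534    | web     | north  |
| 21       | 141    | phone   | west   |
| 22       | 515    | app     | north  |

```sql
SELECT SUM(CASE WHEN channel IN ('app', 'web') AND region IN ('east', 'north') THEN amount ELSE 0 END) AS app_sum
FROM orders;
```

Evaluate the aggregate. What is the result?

order_id=9: ✗
order_id=10: ✗
order_id=11: ✗
order_id=12: ✗
order_id=13: ✓ → 20
order_id=14: ✓ → 131
order_id=15: ✗
order_id=16: ✓ → 300
order_id=17: ✗
order_id=18: ✗
order_id=19: ✗
order_id=20: ✓ → 534
order_id=21: ✗
order_id=22: ✓ → 515
app_sum = 20 + 131 + 300 + 534 + 515 = 1500

1500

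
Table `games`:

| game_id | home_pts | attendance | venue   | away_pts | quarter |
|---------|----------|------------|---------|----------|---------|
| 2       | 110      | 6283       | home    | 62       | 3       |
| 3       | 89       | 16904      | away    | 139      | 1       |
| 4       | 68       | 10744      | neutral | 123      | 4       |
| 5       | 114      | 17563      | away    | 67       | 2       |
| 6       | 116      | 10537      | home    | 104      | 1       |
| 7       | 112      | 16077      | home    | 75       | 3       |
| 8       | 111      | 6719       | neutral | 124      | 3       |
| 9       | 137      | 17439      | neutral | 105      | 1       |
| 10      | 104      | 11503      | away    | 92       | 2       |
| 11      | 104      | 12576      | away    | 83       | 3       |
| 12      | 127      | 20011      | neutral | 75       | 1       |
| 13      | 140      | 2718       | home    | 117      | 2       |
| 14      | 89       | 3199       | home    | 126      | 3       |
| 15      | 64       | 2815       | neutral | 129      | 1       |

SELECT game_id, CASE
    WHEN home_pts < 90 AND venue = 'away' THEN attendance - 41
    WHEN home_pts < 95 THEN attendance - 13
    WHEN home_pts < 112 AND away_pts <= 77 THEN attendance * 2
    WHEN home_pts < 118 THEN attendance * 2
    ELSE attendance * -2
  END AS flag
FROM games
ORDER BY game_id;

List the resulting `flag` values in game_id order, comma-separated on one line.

12566, 16863, 10731, 35126, 21074, 32154, 13438, -34878, 23006, 25152, -40022, -5436, 3186, 2802

game_id=2: home_pts < 112 AND away_pts <= 77 → 12566
game_id=3: home_pts < 90 AND venue = 'away' → 16863
game_id=4: home_pts < 95 → 10731
game_id=5: home_pts < 118 → 35126
game_id=6: home_pts < 118 → 21074
game_id=7: home_pts < 118 → 32154
game_id=8: home_pts < 118 → 13438
game_id=9: ELSE → -34878
game_id=10: home_pts < 118 → 23006
game_id=11: home_pts < 118 → 25152
game_id=12: ELSE → -40022
game_id=13: ELSE → -5436
game_id=14: home_pts < 95 → 3186
game_id=15: home_pts < 95 → 2802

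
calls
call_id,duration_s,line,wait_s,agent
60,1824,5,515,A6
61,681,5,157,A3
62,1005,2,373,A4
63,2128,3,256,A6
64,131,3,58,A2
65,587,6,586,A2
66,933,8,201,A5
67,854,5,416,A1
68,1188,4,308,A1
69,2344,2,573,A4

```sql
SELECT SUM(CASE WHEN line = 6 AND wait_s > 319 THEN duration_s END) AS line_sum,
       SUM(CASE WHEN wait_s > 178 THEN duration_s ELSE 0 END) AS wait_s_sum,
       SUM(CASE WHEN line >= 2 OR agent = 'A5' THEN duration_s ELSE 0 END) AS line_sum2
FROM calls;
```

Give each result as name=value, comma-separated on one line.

line_sum=587, wait_s_sum=10863, line_sum2=11675

[line_sum: line = 6 AND wait_s > 319]
call_id=60: ✗
call_id=61: ✗
call_id=62: ✗
call_id=63: ✗
call_id=64: ✗
call_id=65: ✓ → 587
call_id=66: ✗
call_id=67: ✗
call_id=68: ✗
call_id=69: ✗
line_sum = 587
—
[wait_s_sum: wait_s > 178]
call_id=60: ✓ → 1824
call_id=61: ✗
call_id=62: ✓ → 1005
call_id=63: ✓ → 2128
call_id=64: ✗
call_id=65: ✓ → 587
call_id=66: ✓ → 933
call_id=67: ✓ → 854
call_id=68: ✓ → 1188
call_id=69: ✓ → 2344
wait_s_sum = 1824 + 1005 + 2128 + 587 + 933 + 854 + 1188 + 2344 = 10863
—
[line_sum2: line >= 2 OR agent = 'A5']
call_id=60: ✓ → 1824
call_id=61: ✓ → 681
call_id=62: ✓ → 1005
call_id=63: ✓ → 2128
call_id=64: ✓ → 131
call_id=65: ✓ → 587
call_id=66: ✓ → 933
call_id=67: ✓ → 854
call_id=68: ✓ → 1188
call_id=69: ✓ → 2344
line_sum2 = 1824 + 681 + 1005 + 2128 + 131 + 587 + 933 + 854 + 1188 + 2344 = 11675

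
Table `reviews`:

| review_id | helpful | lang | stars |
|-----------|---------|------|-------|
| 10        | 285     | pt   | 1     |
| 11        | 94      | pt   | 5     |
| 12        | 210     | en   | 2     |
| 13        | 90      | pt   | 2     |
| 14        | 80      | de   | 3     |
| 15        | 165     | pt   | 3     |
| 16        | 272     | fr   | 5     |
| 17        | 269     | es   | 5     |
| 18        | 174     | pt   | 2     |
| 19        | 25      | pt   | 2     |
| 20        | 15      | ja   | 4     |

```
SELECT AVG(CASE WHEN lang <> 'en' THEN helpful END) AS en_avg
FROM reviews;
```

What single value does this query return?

146.9

review_id=10: ✓ → 285
review_id=11: ✓ → 94
review_id=12: ✗
review_id=13: ✓ → 90
review_id=14: ✓ → 80
review_id=15: ✓ → 165
review_id=16: ✓ → 272
review_id=17: ✓ → 269
review_id=18: ✓ → 174
review_id=19: ✓ → 25
review_id=20: ✓ → 15
en_avg = (285 + 94 + 90 + 80 + 165 + 272 + 269 + 174 + 25 + 15) / 10 = 146.9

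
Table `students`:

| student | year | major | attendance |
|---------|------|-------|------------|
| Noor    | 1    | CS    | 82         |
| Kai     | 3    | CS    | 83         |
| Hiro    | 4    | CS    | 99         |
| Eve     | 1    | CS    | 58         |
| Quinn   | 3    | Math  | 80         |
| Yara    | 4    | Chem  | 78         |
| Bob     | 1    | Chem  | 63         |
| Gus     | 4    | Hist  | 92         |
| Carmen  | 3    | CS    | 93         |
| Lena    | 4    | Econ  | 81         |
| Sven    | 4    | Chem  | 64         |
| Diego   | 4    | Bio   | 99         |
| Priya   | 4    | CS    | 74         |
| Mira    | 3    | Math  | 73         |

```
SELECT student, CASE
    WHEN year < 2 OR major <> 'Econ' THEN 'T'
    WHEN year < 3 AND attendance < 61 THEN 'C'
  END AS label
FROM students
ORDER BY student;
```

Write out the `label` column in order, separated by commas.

student=Bob: year < 2 OR major <> 'Econ' → T
student=Carmen: year < 2 OR major <> 'Econ' → T
student=Diego: year < 2 OR major <> 'Econ' → T
student=Eve: year < 2 OR major <> 'Econ' → T
student=Gus: year < 2 OR major <> 'Econ' → T
student=Hiro: year < 2 OR major <> 'Econ' → T
student=Kai: year < 2 OR major <> 'Econ' → T
student=Lena: (no match → NULL) → NULL
student=Mira: year < 2 OR major <> 'Econ' → T
student=Noor: year < 2 OR major <> 'Econ' → T
student=Priya: year < 2 OR major <> 'Econ' → T
student=Quinn: year < 2 OR major <> 'Econ' → T
student=Sven: year < 2 OR major <> 'Econ' → T
student=Yara: year < 2 OR major <> 'Econ' → T

T, T, T, T, T, T, T, NULL, T, T, T, T, T, T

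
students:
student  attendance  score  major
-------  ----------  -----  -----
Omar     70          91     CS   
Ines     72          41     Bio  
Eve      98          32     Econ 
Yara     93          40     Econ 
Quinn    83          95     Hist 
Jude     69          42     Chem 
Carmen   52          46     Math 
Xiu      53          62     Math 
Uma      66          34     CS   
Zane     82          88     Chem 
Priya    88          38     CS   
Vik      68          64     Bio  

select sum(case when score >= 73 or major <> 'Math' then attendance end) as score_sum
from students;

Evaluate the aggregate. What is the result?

789

student=Omar: ✓ → 70
student=Ines: ✓ → 72
student=Eve: ✓ → 98
student=Yara: ✓ → 93
student=Quinn: ✓ → 83
student=Jude: ✓ → 69
student=Carmen: ✗
student=Xiu: ✗
student=Uma: ✓ → 66
student=Zane: ✓ → 82
student=Priya: ✓ → 88
student=Vik: ✓ → 68
score_sum = 70 + 72 + 98 + 93 + 83 + 69 + 66 + 82 + 88 + 68 = 789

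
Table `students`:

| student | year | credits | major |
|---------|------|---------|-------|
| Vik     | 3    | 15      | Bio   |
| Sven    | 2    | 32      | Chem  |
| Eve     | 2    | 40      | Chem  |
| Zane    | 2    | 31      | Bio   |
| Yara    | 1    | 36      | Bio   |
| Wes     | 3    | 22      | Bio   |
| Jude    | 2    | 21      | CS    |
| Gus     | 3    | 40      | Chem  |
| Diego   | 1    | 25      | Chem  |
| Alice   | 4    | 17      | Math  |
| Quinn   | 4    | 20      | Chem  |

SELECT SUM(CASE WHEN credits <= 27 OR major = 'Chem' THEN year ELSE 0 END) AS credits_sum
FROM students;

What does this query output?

student=Vik: ✓ → 3
student=Sven: ✓ → 2
student=Eve: ✓ → 2
student=Zane: ✗
student=Yara: ✗
student=Wes: ✓ → 3
student=Jude: ✓ → 2
student=Gus: ✓ → 3
student=Diego: ✓ → 1
student=Alice: ✓ → 4
student=Quinn: ✓ → 4
credits_sum = 3 + 2 + 2 + 3 + 2 + 3 + 1 + 4 + 4 = 24

24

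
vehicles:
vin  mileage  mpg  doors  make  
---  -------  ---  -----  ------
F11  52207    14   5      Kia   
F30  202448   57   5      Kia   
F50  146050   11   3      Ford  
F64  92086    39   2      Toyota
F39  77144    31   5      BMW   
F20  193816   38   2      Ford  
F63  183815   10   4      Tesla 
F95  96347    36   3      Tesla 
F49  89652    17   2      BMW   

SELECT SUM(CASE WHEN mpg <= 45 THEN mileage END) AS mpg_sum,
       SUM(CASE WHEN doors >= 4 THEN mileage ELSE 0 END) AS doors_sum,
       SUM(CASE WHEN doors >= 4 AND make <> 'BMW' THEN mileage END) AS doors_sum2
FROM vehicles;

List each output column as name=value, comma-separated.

[mpg_sum: mpg <= 45]
vin=F11: ✓ → 52207
vin=F30: ✗
vin=F50: ✓ → 146050
vin=F64: ✓ → 92086
vin=F39: ✓ → 77144
vin=F20: ✓ → 193816
vin=F63: ✓ → 183815
vin=F95: ✓ → 96347
vin=F49: ✓ → 89652
mpg_sum = 52207 + 146050 + 92086 + 77144 + 193816 + 183815 + 96347 + 89652 = 931117
—
[doors_sum: doors >= 4]
vin=F11: ✓ → 52207
vin=F30: ✓ → 202448
vin=F50: ✗
vin=F64: ✗
vin=F39: ✓ → 77144
vin=F20: ✗
vin=F63: ✓ → 183815
vin=F95: ✗
vin=F49: ✗
doors_sum = 52207 + 202448 + 77144 + 183815 = 515614
—
[doors_sum2: doors >= 4 AND make <> 'BMW']
vin=F11: ✓ → 52207
vin=F30: ✓ → 202448
vin=F50: ✗
vin=F64: ✗
vin=F39: ✗
vin=F20: ✗
vin=F63: ✓ → 183815
vin=F95: ✗
vin=F49: ✗
doors_sum2 = 52207 + 202448 + 183815 = 438470

mpg_sum=931117, doors_sum=515614, doors_sum2=438470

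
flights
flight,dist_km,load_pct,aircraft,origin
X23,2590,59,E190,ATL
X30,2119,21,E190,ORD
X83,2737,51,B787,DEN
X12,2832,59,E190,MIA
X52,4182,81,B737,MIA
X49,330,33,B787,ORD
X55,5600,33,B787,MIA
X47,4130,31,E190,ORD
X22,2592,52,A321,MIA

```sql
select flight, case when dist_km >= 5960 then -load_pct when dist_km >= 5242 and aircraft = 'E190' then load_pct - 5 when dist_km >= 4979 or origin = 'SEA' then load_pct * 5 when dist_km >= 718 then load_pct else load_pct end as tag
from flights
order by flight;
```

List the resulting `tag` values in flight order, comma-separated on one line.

59, 52, 59, 21, 31, 33, 81, 165, 51

flight=X12: dist_km >= 718 → 59
flight=X22: dist_km >= 718 → 52
flight=X23: dist_km >= 718 → 59
flight=X30: dist_km >= 718 → 21
flight=X47: dist_km >= 718 → 31
flight=X49: ELSE → 33
flight=X52: dist_km >= 718 → 81
flight=X55: dist_km >= 4979 or origin = 'SEA' → 165
flight=X83: dist_km >= 718 → 51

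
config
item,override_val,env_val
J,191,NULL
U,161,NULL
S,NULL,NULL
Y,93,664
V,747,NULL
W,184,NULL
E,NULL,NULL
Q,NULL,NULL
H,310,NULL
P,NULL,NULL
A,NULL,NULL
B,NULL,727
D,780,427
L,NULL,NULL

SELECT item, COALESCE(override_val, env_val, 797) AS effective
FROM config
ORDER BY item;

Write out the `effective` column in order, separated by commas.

item=A: override_val=NULL, env_val=NULL, → literal 797 → 797
item=B: override_val=NULL, env_val=727 → 727
item=D: override_val=780 → 780
item=E: override_val=NULL, env_val=NULL, → literal 797 → 797
item=H: override_val=310 → 310
item=J: override_val=191 → 191
item=L: override_val=NULL, env_val=NULL, → literal 797 → 797
item=P: override_val=NULL, env_val=NULL, → literal 797 → 797
item=Q: override_val=NULL, env_val=NULL, → literal 797 → 797
item=S: override_val=NULL, env_val=NULL, → literal 797 → 797
item=U: override_val=161 → 161
item=V: override_val=747 → 747
item=W: override_val=184 → 184
item=Y: override_val=93 → 93

797, 727, 780, 797, 310, 191, 797, 797, 797, 797, 161, 747, 184, 93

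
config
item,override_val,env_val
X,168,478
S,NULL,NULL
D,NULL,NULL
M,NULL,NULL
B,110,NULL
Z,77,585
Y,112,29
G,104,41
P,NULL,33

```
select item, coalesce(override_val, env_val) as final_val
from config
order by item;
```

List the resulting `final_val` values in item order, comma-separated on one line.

110, NULL, 104, NULL, 33, NULL, 168, 112, 77

item=B: override_val=110 → 110
item=D: override_val=NULL, env_val=NULL (all NULL) → NULL
item=G: override_val=104 → 104
item=M: override_val=NULL, env_val=NULL (all NULL) → NULL
item=P: override_val=NULL, env_val=33 → 33
item=S: override_val=NULL, env_val=NULL (all NULL) → NULL
item=X: override_val=168 → 168
item=Y: override_val=112 → 112
item=Z: override_val=77 → 77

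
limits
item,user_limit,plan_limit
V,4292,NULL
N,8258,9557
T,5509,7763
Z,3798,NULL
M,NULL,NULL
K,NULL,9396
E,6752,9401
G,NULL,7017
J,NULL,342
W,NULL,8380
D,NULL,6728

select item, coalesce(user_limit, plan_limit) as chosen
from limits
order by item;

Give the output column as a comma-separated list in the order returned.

item=D: user_limit=NULL, plan_limit=6728 → 6728
item=E: user_limit=6752 → 6752
item=G: user_limit=NULL, plan_limit=7017 → 7017
item=J: user_limit=NULL, plan_limit=342 → 342
item=K: user_limit=NULL, plan_limit=9396 → 9396
item=M: user_limit=NULL, plan_limit=NULL (all NULL) → NULL
item=N: user_limit=8258 → 8258
item=T: user_limit=5509 → 5509
item=V: user_limit=4292 → 4292
item=W: user_limit=NULL, plan_limit=8380 → 8380
item=Z: user_limit=3798 → 3798

6728, 6752, 7017, 342, 9396, NULL, 8258, 5509, 4292, 8380, 3798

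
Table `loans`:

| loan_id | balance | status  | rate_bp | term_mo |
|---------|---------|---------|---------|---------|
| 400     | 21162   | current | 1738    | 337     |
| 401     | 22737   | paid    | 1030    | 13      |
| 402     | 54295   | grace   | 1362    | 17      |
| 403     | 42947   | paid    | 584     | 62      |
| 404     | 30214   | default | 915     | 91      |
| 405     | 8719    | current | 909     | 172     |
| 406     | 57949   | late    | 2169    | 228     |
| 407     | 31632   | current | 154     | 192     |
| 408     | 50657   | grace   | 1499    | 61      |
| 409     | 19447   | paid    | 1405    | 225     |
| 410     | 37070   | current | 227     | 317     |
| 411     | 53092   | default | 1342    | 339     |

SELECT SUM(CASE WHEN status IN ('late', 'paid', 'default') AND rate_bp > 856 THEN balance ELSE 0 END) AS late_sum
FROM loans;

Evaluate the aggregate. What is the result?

loan_id=400: ✗
loan_id=401: ✓ → 22737
loan_id=402: ✗
loan_id=403: ✗
loan_id=404: ✓ → 30214
loan_id=405: ✗
loan_id=406: ✓ → 57949
loan_id=407: ✗
loan_id=408: ✗
loan_id=409: ✓ → 19447
loan_id=410: ✗
loan_id=411: ✓ → 53092
late_sum = 22737 + 30214 + 57949 + 19447 + 53092 = 183439

183439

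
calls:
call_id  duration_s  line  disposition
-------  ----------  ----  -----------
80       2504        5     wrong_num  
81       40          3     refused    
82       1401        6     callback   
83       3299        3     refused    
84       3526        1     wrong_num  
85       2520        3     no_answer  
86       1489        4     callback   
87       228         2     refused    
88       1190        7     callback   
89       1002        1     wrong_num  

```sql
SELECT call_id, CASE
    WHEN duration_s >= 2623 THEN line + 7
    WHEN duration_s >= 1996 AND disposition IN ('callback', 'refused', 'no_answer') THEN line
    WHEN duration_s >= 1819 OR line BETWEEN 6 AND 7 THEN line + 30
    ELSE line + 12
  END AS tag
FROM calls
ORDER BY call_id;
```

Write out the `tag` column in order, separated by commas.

call_id=80: duration_s >= 1819 OR line BETWEEN 6 AND 7 → 35
call_id=81: ELSE → 15
call_id=82: duration_s >= 1819 OR line BETWEEN 6 AND 7 → 36
call_id=83: duration_s >= 2623 → 10
call_id=84: duration_s >= 2623 → 8
call_id=85: duration_s >= 1996 AND disposition IN ('callback', 'refused', 'no_answer') → 3
call_id=86: ELSE → 16
call_id=87: ELSE → 14
call_id=88: duration_s >= 1819 OR line BETWEEN 6 AND 7 → 37
call_id=89: ELSE → 13

35, 15, 36, 10, 8, 3, 16, 14, 37, 13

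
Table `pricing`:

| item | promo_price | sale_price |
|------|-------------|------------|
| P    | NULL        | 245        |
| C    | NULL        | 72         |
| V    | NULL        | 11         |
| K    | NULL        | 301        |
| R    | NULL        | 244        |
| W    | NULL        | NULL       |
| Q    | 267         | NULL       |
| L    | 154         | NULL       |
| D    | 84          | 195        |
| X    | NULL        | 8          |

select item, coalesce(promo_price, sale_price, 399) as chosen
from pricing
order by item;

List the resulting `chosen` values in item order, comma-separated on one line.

item=C: promo_price=NULL, sale_price=72 → 72
item=D: promo_price=84 → 84
item=K: promo_price=NULL, sale_price=301 → 301
item=L: promo_price=154 → 154
item=P: promo_price=NULL, sale_price=245 → 245
item=Q: promo_price=267 → 267
item=R: promo_price=NULL, sale_price=244 → 244
item=V: promo_price=NULL, sale_price=11 → 11
item=W: promo_price=NULL, sale_price=NULL, → literal 399 → 399
item=X: promo_price=NULL, sale_price=8 → 8

72, 84, 301, 154, 245, 267, 244, 11, 399, 8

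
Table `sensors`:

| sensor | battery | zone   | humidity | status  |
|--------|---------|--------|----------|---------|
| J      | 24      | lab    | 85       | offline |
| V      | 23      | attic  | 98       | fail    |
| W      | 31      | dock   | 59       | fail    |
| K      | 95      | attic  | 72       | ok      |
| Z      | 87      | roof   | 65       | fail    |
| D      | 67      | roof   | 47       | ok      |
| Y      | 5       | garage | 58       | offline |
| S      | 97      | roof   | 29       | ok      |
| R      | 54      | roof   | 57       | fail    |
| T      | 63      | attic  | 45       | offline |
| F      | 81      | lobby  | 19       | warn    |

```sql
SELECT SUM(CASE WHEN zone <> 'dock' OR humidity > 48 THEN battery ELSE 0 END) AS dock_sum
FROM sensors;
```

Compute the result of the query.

sensor=J: ✓ → 24
sensor=V: ✓ → 23
sensor=W: ✓ → 31
sensor=K: ✓ → 95
sensor=Z: ✓ → 87
sensor=D: ✓ → 67
sensor=Y: ✓ → 5
sensor=S: ✓ → 97
sensor=R: ✓ → 54
sensor=T: ✓ → 63
sensor=F: ✓ → 81
dock_sum = 24 + 23 + 31 + 95 + 87 + 67 + 5 + 97 + 54 + 63 + 81 = 627

627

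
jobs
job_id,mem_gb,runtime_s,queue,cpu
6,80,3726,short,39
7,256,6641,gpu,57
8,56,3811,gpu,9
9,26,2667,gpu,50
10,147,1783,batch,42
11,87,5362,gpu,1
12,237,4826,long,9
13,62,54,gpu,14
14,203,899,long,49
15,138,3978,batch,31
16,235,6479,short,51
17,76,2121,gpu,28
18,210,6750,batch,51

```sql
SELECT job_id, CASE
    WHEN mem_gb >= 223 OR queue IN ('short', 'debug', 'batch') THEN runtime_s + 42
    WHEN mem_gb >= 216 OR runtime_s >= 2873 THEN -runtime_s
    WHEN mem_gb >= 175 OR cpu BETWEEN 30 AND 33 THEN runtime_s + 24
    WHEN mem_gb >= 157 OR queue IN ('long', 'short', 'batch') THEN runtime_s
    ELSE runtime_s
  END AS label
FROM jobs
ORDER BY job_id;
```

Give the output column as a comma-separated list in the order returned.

job_id=6: mem_gb >= 223 OR queue IN ('short', 'debug', 'batch') → 3768
job_id=7: mem_gb >= 223 OR queue IN ('short', 'debug', 'batch') → 6683
job_id=8: mem_gb >= 216 OR runtime_s >= 2873 → -3811
job_id=9: ELSE → 2667
job_id=10: mem_gb >= 223 OR queue IN ('short', 'debug', 'batch') → 1825
job_id=11: mem_gb >= 216 OR runtime_s >= 2873 → -5362
job_id=12: mem_gb >= 223 OR queue IN ('short', 'debug', 'batch') → 4868
job_id=13: ELSE → 54
job_id=14: mem_gb >= 175 OR cpu BETWEEN 30 AND 33 → 923
job_id=15: mem_gb >= 223 OR queue IN ('short', 'debug', 'batch') → 4020
job_id=16: mem_gb >= 223 OR queue IN ('short', 'debug', 'batch') → 6521
job_id=17: ELSE → 2121
job_id=18: mem_gb >= 223 OR queue IN ('short', 'debug', 'batch') → 6792

3768, 6683, -3811, 2667, 1825, -5362, 4868, 54, 923, 4020, 6521, 2121, 6792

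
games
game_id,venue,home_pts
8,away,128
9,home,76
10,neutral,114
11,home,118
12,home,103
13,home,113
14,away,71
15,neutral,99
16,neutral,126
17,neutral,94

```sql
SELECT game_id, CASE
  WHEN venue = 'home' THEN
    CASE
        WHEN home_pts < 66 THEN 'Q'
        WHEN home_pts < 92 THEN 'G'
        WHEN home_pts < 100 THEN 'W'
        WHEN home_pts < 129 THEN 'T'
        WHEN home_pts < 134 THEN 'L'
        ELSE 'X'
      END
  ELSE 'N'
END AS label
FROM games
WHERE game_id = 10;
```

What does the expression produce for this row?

N

game_id = 10: venue=neutral, home_pts=114.
venue='neutral' → outer ELSE → N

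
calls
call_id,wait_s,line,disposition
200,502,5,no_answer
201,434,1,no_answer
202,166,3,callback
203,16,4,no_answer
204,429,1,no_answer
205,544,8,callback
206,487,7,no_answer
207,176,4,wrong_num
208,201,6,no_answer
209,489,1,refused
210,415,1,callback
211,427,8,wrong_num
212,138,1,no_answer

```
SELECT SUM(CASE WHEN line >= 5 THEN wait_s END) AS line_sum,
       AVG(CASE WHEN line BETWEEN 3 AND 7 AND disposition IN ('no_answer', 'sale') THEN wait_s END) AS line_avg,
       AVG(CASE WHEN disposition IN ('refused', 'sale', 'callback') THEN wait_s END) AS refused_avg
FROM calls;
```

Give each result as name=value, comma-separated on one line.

line_sum=2161, line_avg=301.5, refused_avg=403.5

[line_sum: line >= 5]
call_id=200: ✓ → 502
call_id=201: ✗
call_id=202: ✗
call_id=203: ✗
call_id=204: ✗
call_id=205: ✓ → 544
call_id=206: ✓ → 487
call_id=207: ✗
call_id=208: ✓ → 201
call_id=209: ✗
call_id=210: ✗
call_id=211: ✓ → 427
call_id=212: ✗
line_sum = 502 + 544 + 487 + 201 + 427 = 2161
—
[line_avg: line BETWEEN 3 AND 7 AND disposition IN ('no_answer', 'sale')]
call_id=200: ✓ → 502
call_id=201: ✗
call_id=202: ✗
call_id=203: ✓ → 16
call_id=204: ✗
call_id=205: ✗
call_id=206: ✓ → 487
call_id=207: ✗
call_id=208: ✓ → 201
call_id=209: ✗
call_id=210: ✗
call_id=211: ✗
call_id=212: ✗
line_avg = (502 + 16 + 487 + 201) / 4 = 301.5
—
[refused_avg: disposition IN ('refused', 'sale', 'callback')]
call_id=200: ✗
call_id=201: ✗
call_id=202: ✓ → 166
call_id=203: ✗
call_id=204: ✗
call_id=205: ✓ → 544
call_id=206: ✗
call_id=207: ✗
call_id=208: ✗
call_id=209: ✓ → 489
call_id=210: ✓ → 415
call_id=211: ✗
call_id=212: ✗
refused_avg = (166 + 544 + 489 + 415) / 4 = 403.5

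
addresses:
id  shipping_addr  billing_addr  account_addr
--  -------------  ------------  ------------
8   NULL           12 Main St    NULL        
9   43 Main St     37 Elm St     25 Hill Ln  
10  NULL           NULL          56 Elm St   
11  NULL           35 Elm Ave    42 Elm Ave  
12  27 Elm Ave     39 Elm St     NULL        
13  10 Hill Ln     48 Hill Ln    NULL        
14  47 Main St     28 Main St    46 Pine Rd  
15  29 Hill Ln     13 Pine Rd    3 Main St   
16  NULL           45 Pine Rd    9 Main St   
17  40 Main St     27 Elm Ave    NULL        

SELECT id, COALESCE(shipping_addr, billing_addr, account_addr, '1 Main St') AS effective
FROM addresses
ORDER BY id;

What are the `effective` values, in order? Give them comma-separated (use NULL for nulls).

12 Main St, 43 Main St, 56 Elm St, 35 Elm Ave, 27 Elm Ave, 10 Hill Ln, 47 Main St, 29 Hill Ln, 45 Pine Rd, 40 Main St

id=8: shipping_addr=NULL, billing_addr=12 Main St → 12 Main St
id=9: shipping_addr=43 Main St → 43 Main St
id=10: shipping_addr=NULL, billing_addr=NULL, account_addr=56 Elm St → 56 Elm St
id=11: shipping_addr=NULL, billing_addr=35 Elm Ave → 35 Elm Ave
id=12: shipping_addr=27 Elm Ave → 27 Elm Ave
id=13: shipping_addr=10 Hill Ln → 10 Hill Ln
id=14: shipping_addr=47 Main St → 47 Main St
id=15: shipping_addr=29 Hill Ln → 29 Hill Ln
id=16: shipping_addr=NULL, billing_addr=45 Pine Rd → 45 Pine Rd
id=17: shipping_addr=40 Main St → 40 Main St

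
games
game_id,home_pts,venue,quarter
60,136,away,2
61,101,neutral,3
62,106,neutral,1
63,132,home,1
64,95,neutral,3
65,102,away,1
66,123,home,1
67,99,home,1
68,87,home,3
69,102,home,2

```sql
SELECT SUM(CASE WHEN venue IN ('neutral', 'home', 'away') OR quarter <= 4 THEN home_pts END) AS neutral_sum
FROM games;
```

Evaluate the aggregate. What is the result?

game_id=60: ✓ → 136
game_id=61: ✓ → 101
game_id=62: ✓ → 106
game_id=63: ✓ → 132
game_id=64: ✓ → 95
game_id=65: ✓ → 102
game_id=66: ✓ → 123
game_id=67: ✓ → 99
game_id=68: ✓ → 87
game_id=69: ✓ → 102
neutral_sum = 136 + 101 + 106 + 132 + 95 + 102 + 123 + 99 + 87 + 102 = 1083

1083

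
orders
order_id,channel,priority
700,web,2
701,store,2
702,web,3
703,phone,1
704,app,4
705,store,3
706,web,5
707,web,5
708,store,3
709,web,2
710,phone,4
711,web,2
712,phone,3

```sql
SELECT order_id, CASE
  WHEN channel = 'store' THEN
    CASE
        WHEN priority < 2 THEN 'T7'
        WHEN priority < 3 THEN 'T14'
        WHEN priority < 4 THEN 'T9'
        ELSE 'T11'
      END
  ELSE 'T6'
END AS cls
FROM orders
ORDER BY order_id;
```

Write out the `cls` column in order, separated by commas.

T6, T14, T6, T6, T6, T9, T6, T6, T9, T6, T6, T6, T6

order_id=700: channel='web' → outer ELSE → T6
order_id=701: channel='store' → inner[priority < 3] → T14
order_id=702: channel='web' → outer ELSE → T6
order_id=703: channel='phone' → outer ELSE → T6
order_id=704: channel='app' → outer ELSE → T6
order_id=705: channel='store' → inner[priority < 4] → T9
order_id=706: channel='web' → outer ELSE → T6
order_id=707: channel='web' → outer ELSE → T6
order_id=708: channel='store' → inner[priority < 4] → T9
order_id=709: channel='web' → outer ELSE → T6
order_id=710: channel='phone' → outer ELSE → T6
order_id=711: channel='web' → outer ELSE → T6
order_id=712: channel='phone' → outer ELSE → T6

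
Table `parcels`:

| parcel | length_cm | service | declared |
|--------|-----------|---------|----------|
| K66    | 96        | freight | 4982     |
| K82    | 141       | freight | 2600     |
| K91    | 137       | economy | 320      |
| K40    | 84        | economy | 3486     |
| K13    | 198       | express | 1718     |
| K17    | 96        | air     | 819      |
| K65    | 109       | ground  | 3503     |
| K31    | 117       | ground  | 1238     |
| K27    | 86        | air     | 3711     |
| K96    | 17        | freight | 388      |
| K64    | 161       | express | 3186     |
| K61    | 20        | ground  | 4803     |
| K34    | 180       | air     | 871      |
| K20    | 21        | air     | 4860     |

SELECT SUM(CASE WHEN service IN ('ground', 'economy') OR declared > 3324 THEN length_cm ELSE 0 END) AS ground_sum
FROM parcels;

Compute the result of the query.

670

parcel=K66: ✓ → 96
parcel=K82: ✗
parcel=K91: ✓ → 137
parcel=K40: ✓ → 84
parcel=K13: ✗
parcel=K17: ✗
parcel=K65: ✓ → 109
parcel=K31: ✓ → 117
parcel=K27: ✓ → 86
parcel=K96: ✗
parcel=K64: ✗
parcel=K61: ✓ → 20
parcel=K34: ✗
parcel=K20: ✓ → 21
ground_sum = 96 + 137 + 84 + 109 + 117 + 86 + 20 + 21 = 670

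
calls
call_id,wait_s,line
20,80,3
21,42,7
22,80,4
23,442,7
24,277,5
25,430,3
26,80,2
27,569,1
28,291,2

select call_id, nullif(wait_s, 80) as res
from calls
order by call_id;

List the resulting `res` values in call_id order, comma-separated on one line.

call_id=20: wait_s=80 vs 80: equal → NULL
call_id=21: wait_s=42 vs 80: differ → 42
call_id=22: wait_s=80 vs 80: equal → NULL
call_id=23: wait_s=442 vs 80: differ → 442
call_id=24: wait_s=277 vs 80: differ → 277
call_id=25: wait_s=430 vs 80: differ → 430
call_id=26: wait_s=80 vs 80: equal → NULL
call_id=27: wait_s=569 vs 80: differ → 569
call_id=28: wait_s=291 vs 80: differ → 291

NULL, 42, NULL, 442, 277, 430, NULL, 569, 291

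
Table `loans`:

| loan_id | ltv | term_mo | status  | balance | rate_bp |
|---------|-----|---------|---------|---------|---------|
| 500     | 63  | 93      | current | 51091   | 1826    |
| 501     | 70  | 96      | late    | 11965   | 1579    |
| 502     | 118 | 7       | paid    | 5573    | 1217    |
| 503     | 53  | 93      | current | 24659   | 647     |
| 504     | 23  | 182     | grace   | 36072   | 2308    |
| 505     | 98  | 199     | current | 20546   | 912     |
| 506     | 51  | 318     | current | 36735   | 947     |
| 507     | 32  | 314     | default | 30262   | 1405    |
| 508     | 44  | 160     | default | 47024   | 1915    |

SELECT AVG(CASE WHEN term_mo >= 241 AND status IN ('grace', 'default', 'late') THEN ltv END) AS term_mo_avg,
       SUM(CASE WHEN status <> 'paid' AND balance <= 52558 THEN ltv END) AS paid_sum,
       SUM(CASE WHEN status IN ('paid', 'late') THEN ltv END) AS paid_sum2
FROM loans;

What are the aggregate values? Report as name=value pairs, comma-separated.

[term_mo_avg: term_mo >= 241 AND status IN ('grace', 'default', 'late')]
loan_id=500: ✗
loan_id=501: ✗
loan_id=502: ✗
loan_id=503: ✗
loan_id=504: ✗
loan_id=505: ✗
loan_id=506: ✗
loan_id=507: ✓ → 32
loan_id=508: ✗
term_mo_avg = 32
—
[paid_sum: status <> 'paid' AND balance <= 52558]
loan_id=500: ✓ → 63
loan_id=501: ✓ → 70
loan_id=502: ✗
loan_id=503: ✓ → 53
loan_id=504: ✓ → 23
loan_id=505: ✓ → 98
loan_id=506: ✓ → 51
loan_id=507: ✓ → 32
loan_id=508: ✓ → 44
paid_sum = 63 + 70 + 53 + 23 + 98 + 51 + 32 + 44 = 434
—
[paid_sum2: status IN ('paid', 'late')]
loan_id=500: ✗
loan_id=501: ✓ → 70
loan_id=502: ✓ → 118
loan_id=503: ✗
loan_id=504: ✗
loan_id=505: ✗
loan_id=506: ✗
loan_id=507: ✗
loan_id=508: ✗
paid_sum2 = 70 + 118 = 188

term_mo_avg=32, paid_sum=434, paid_sum2=188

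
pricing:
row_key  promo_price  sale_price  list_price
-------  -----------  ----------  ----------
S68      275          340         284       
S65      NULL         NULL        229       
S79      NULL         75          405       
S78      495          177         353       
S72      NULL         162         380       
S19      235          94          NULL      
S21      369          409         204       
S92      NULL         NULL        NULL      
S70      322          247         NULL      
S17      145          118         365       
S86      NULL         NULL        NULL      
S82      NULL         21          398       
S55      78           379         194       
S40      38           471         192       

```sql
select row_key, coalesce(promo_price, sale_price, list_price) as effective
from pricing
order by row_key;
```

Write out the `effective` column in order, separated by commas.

row_key=S17: promo_price=145 → 145
row_key=S19: promo_price=235 → 235
row_key=S21: promo_price=369 → 369
row_key=S40: promo_price=38 → 38
row_key=S55: promo_price=78 → 78
row_key=S65: promo_price=NULL, sale_price=NULL, list_price=229 → 229
row_key=S68: promo_price=275 → 275
row_key=S70: promo_price=322 → 322
row_key=S72: promo_price=NULL, sale_price=162 → 162
row_key=S78: promo_price=495 → 495
row_key=S79: promo_price=NULL, sale_price=75 → 75
row_key=S82: promo_price=NULL, sale_price=21 → 21
row_key=S86: promo_price=NULL, sale_price=NULL, list_price=NULL (all NULL) → NULL
row_key=S92: promo_price=NULL, sale_price=NULL, list_price=NULL (all NULL) → NULL

145, 235, 369, 38, 78, 229, 275, 322, 162, 495, 75, 21, NULL, NULL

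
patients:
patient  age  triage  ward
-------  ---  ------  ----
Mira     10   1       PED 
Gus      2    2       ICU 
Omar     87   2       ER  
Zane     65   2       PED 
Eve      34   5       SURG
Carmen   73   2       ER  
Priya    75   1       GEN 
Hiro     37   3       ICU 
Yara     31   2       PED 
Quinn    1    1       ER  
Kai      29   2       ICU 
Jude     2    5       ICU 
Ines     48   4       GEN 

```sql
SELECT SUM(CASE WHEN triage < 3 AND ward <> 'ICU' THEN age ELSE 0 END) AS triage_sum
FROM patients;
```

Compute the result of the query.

patient=Mira: ✓ → 10
patient=Gus: ✗
patient=Omar: ✓ → 87
patient=Zane: ✓ → 65
patient=Eve: ✗
patient=Carmen: ✓ → 73
patient=Priya: ✓ → 75
patient=Hiro: ✗
patient=Yara: ✓ → 31
patient=Quinn: ✓ → 1
patient=Kai: ✗
patient=Jude: ✗
patient=Ines: ✗
triage_sum = 10 + 87 + 65 + 73 + 75 + 31 + 1 = 342

342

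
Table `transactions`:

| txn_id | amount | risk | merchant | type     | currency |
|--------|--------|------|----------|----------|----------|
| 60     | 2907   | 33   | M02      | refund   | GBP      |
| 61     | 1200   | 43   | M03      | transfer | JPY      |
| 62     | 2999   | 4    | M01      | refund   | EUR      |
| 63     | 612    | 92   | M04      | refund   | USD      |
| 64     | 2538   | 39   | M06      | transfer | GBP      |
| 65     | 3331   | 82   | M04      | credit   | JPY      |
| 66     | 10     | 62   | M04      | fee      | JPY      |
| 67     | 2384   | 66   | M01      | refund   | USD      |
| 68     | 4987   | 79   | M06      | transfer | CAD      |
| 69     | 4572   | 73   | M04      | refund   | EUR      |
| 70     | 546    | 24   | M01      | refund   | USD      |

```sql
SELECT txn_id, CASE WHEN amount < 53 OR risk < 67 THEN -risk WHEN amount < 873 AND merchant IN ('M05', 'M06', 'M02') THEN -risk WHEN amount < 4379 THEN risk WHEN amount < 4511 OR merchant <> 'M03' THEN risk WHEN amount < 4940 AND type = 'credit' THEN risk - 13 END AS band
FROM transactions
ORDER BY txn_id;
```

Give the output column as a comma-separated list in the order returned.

txn_id=60: amount < 53 OR risk < 67 → -33
txn_id=61: amount < 53 OR risk < 67 → -43
txn_id=62: amount < 53 OR risk < 67 → -4
txn_id=63: amount < 4379 → 92
txn_id=64: amount < 53 OR risk < 67 → -39
txn_id=65: amount < 4379 → 82
txn_id=66: amount < 53 OR risk < 67 → -62
txn_id=67: amount < 53 OR risk < 67 → -66
txn_id=68: amount < 4511 OR merchant <> 'M03' → 79
txn_id=69: amount < 4511 OR merchant <> 'M03' → 73
txn_id=70: amount < 53 OR risk < 67 → -24

-33, -43, -4, 92, -39, 82, -62, -66, 79, 73, -24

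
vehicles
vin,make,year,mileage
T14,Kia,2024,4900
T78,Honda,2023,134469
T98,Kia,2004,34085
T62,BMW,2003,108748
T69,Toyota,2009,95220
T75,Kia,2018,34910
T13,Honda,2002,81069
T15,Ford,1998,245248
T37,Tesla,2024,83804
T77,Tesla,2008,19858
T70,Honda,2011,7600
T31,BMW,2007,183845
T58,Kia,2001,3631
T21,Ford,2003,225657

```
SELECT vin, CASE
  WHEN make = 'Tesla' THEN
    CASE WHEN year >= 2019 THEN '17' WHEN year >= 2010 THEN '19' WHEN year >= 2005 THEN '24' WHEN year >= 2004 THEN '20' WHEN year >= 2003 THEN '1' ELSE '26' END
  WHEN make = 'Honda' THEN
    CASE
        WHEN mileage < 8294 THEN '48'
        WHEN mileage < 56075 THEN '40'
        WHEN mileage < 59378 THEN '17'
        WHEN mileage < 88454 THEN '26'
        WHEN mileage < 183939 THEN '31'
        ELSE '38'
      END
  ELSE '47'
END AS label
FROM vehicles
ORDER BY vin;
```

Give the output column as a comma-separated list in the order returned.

26, 47, 47, 47, 47, 17, 47, 47, 47, 48, 47, 24, 31, 47

vin=T13: make='Honda' → inner[mileage < 88454] → 26
vin=T14: make='Kia' → outer ELSE → 47
vin=T15: make='Ford' → outer ELSE → 47
vin=T21: make='Ford' → outer ELSE → 47
vin=T31: make='BMW' → outer ELSE → 47
vin=T37: make='Tesla' → inner[year >= 2019] → 17
vin=T58: make='Kia' → outer ELSE → 47
vin=T62: make='BMW' → outer ELSE → 47
vin=T69: make='Toyota' → outer ELSE → 47
vin=T70: make='Honda' → inner[mileage < 8294] → 48
vin=T75: make='Kia' → outer ELSE → 47
vin=T77: make='Tesla' → inner[year >= 2005] → 24
vin=T78: make='Honda' → inner[mileage < 183939] → 31
vin=T98: make='Kia' → outer ELSE → 47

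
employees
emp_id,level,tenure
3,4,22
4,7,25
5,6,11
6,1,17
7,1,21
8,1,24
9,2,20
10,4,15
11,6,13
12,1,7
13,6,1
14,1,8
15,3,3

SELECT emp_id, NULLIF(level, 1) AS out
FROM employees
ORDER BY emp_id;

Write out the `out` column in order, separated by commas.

4, 7, 6, NULL, NULL, NULL, 2, 4, 6, NULL, 6, NULL, 3

emp_id=3: level=4 vs 1: differ → 4
emp_id=4: level=7 vs 1: differ → 7
emp_id=5: level=6 vs 1: differ → 6
emp_id=6: level=1 vs 1: equal → NULL
emp_id=7: level=1 vs 1: equal → NULL
emp_id=8: level=1 vs 1: equal → NULL
emp_id=9: level=2 vs 1: differ → 2
emp_id=10: level=4 vs 1: differ → 4
emp_id=11: level=6 vs 1: differ → 6
emp_id=12: level=1 vs 1: equal → NULL
emp_id=13: level=6 vs 1: differ → 6
emp_id=14: level=1 vs 1: equal → NULL
emp_id=15: level=3 vs 1: differ → 3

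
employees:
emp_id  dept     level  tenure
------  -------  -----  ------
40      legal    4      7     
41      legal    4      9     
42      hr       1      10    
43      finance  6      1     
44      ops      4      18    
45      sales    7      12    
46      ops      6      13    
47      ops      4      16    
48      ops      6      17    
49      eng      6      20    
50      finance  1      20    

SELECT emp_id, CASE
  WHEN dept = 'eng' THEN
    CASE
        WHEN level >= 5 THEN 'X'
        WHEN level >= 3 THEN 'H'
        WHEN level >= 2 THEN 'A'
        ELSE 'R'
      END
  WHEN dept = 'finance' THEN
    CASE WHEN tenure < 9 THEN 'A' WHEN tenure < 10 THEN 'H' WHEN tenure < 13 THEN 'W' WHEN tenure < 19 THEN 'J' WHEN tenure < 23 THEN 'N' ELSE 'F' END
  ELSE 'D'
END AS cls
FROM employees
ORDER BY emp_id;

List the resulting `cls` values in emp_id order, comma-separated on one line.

D, D, D, A, D, D, D, D, D, X, N

emp_id=40: dept='legal' → outer ELSE → D
emp_id=41: dept='legal' → outer ELSE → D
emp_id=42: dept='hr' → outer ELSE → D
emp_id=43: dept='finance' → inner[tenure < 9] → A
emp_id=44: dept='ops' → outer ELSE → D
emp_id=45: dept='sales' → outer ELSE → D
emp_id=46: dept='ops' → outer ELSE → D
emp_id=47: dept='ops' → outer ELSE → D
emp_id=48: dept='ops' → outer ELSE → D
emp_id=49: dept='eng' → inner[level >= 5] → X
emp_id=50: dept='finance' → inner[tenure < 23] → N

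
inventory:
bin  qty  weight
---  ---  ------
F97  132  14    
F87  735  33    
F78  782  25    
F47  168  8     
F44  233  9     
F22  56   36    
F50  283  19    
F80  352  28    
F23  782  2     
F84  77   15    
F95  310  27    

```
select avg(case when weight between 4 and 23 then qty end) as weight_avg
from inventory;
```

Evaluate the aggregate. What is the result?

178.6

bin=F97: ✓ → 132
bin=F87: ✗
bin=F78: ✗
bin=F47: ✓ → 168
bin=F44: ✓ → 233
bin=F22: ✗
bin=F50: ✓ → 283
bin=F80: ✗
bin=F23: ✗
bin=F84: ✓ → 77
bin=F95: ✗
weight_avg = (132 + 168 + 233 + 283 + 77) / 5 = 178.6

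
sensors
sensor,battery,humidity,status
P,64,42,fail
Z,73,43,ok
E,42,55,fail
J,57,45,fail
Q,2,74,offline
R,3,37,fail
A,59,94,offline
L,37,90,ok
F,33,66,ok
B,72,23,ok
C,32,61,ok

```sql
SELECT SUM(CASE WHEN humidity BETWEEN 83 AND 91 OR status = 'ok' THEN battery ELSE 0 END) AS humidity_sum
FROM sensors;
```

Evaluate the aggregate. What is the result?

247

sensor=P: ✗
sensor=Z: ✓ → 73
sensor=E: ✗
sensor=J: ✗
sensor=Q: ✗
sensor=R: ✗
sensor=A: ✗
sensor=L: ✓ → 37
sensor=F: ✓ → 33
sensor=B: ✓ → 72
sensor=C: ✓ → 32
humidity_sum = 73 + 37 + 33 + 72 + 32 = 247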